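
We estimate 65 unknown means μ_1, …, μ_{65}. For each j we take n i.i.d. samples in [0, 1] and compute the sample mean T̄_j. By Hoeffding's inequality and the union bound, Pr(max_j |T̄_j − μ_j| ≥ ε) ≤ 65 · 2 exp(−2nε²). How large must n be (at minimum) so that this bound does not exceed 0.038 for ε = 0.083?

591

Need 2·65·exp(−2nε²) ≤ 0.038, i.e. exp(−2nε²) ≤ 0.038/130.
So 2nε² ≥ ln(130/0.038) = 8.137704.
Hence n ≥ 8.137704/(2·0.083²) = 590.630.
The smallest integer n is 591.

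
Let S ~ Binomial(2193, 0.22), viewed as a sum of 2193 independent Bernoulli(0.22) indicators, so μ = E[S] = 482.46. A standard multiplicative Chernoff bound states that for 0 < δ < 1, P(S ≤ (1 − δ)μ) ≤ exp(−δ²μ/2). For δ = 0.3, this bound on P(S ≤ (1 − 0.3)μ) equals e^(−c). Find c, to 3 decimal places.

21.711

c = δ²μ/2 = 0.3²·482.46/2 = 21.7107.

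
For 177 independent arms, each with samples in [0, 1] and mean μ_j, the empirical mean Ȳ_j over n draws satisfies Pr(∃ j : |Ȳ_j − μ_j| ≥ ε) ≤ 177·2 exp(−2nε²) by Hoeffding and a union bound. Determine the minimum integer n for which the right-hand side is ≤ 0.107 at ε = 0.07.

Need 2·177·exp(−2nε²) ≤ 0.107, i.e. exp(−2nε²) ≤ 0.107/354.
So 2nε² ≥ ln(354/0.107) = 8.104223.
Hence n ≥ 8.104223/(2·0.07²) = 826.962.
The smallest integer n is 827.

827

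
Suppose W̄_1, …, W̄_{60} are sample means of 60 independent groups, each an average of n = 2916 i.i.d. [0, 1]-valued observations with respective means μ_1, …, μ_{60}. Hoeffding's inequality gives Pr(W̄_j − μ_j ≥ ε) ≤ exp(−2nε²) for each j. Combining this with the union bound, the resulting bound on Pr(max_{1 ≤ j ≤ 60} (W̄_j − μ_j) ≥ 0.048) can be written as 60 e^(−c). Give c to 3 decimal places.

Union bound over the 60 events: Pr(max_{1 ≤ j ≤ 60} (W̄_j − μ_j) ≥ 0.048) ≤ 60·exp(−2nε²) = 60 exp(−2·2916·0.048²).
So c = 2·2916·0.048² = 13.4369.

13.437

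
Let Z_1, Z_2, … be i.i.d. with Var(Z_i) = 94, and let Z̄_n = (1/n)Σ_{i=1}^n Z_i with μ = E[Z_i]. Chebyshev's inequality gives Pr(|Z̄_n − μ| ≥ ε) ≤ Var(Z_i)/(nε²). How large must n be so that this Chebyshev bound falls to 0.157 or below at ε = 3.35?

Require 94/(n·3.35²) ≤ 0.157, i.e. n ≥ 94/(0.157·3.35²) = 53.351.
The smallest integer n is 54.

54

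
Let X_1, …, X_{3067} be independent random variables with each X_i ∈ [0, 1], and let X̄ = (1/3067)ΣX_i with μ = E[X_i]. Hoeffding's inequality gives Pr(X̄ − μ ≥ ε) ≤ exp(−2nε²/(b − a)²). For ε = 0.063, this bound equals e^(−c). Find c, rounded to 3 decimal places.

24.346

c = 2nε²/(b − a)² = 2·3067·0.063² / 1² = 24.3458.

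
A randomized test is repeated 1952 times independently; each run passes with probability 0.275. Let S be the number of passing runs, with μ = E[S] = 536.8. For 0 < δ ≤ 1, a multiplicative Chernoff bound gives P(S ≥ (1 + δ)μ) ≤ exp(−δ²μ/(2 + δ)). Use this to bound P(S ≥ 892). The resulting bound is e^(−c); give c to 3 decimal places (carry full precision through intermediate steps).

88.303

Write 892 = (1 + δ)μ, so δ = 892/536.8 − 1 = 0.661699…
Then the exponent is δ²μ/(2 + δ) = (892 − μ)² / (μ·(2 + δ)) = 88.302800.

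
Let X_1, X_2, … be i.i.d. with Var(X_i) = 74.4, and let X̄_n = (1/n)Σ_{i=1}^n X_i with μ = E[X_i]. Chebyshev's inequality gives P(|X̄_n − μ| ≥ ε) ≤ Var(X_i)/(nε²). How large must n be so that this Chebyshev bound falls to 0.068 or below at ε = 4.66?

Require 74.4/(n·4.66²) ≤ 0.068, i.e. n ≥ 74.4/(0.068·4.66²) = 50.384.
The smallest integer n is 51.

51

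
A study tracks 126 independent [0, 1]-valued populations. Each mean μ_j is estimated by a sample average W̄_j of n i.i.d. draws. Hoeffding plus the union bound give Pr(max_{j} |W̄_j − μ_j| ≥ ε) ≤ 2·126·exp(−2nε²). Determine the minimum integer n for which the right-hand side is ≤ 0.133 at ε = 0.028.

4814

Need 2·126·exp(−2nε²) ≤ 0.133, i.e. exp(−2nε²) ≤ 0.133/252.
So 2nε² ≥ ln(252/0.133) = 7.546835.
Hence n ≥ 7.546835/(2·0.028²) = 4813.033.
The smallest integer n is 4814.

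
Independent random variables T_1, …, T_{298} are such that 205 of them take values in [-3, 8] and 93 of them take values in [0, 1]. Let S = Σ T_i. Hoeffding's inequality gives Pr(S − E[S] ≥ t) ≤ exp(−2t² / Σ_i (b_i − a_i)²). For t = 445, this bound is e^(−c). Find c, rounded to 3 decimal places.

Σ(b_i − a_i)² = 205·11² + 93·1² = 24898.
c = 2t² / 24898 = 2·445² / 24898 = 15.9069.

15.907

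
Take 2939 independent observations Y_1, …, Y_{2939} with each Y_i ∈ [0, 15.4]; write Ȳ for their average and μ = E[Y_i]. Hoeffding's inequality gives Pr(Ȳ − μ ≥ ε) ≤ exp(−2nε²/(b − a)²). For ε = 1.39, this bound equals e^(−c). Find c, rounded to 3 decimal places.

c = 2nε²/(b − a)² = 2·2939·1.39² / 15.4² = 47.8870.

47.887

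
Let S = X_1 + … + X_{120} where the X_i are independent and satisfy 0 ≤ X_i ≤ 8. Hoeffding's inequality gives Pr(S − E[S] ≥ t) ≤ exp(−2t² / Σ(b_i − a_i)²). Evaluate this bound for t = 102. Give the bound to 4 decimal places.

0.0666

Σ(b_i − a_i)² = 120·(8)² = 7680.
Exponent = 2·102²/7680 = 2.7094.
Bound = exp(−2.7094) = 0.06658.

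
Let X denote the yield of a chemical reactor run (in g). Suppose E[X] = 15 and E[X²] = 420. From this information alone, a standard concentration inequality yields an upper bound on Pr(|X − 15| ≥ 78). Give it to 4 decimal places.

0.0321

The first two moments determine the variance, so Chebyshev's inequality is the sharpest standard bound available.
Var(X) = E[X²] − (E[X])² = 420 − 225 = 195.
Chebyshev's inequality: Pr(|X − μ| ≥ t) ≤ Var(X)/t² = 195/6084 = 0.0321.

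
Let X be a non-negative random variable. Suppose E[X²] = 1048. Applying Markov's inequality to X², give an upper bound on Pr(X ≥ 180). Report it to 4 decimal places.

Since X ≥ 0, the event {X ≥ 180} is the same as {X² ≥ 32400}.
Markov's inequality applied to X² gives Pr(X² ≥ 32400) ≤ E[X²]/32400 = 1048/32400 = 0.0323.

0.0323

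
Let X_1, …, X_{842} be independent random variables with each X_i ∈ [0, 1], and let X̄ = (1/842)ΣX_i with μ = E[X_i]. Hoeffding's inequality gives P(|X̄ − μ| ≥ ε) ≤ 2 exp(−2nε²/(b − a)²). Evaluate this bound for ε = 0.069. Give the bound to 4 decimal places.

Exponent: 2nε²/(b − a)² = 2·842·0.069² / 1² = 8.01752.
Bound = 2·exp(−8.01752) = 0.00066.

0.0007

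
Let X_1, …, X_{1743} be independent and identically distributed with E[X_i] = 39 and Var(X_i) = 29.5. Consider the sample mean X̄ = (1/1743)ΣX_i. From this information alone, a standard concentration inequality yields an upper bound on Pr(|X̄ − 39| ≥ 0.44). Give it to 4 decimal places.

With mean and variance of each term known, Chebyshev's inequality bounds the deviation of the sum (or sample mean).
Var(X̄) = Var(X_i)/n = 29.5/1743 = 0.016925.
Chebyshev: Pr(|X̄ − 39| ≥ 0.44) ≤ Var(X̄)/(0.44)² = 29.5/(1743·0.44²) = 0.0874.

0.0874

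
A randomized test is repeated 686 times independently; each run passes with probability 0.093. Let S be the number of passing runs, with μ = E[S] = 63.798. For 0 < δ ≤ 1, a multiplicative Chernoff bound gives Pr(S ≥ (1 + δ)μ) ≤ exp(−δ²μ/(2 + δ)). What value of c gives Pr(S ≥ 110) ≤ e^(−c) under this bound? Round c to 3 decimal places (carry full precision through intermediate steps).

Write 110 = (1 + δ)μ, so δ = 110/63.798 − 1 = 0.724192…
Then the exponent is δ²μ/(2 + δ) = (110 − μ)² / (μ·(2 + δ)) = 12.282217.

12.282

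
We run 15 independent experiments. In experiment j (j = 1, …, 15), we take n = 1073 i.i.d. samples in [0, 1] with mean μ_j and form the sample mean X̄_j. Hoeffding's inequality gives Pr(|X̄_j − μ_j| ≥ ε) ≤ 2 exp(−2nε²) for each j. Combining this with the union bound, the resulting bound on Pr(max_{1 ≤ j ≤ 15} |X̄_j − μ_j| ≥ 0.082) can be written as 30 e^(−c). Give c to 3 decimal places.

14.430

Union bound over the 15 events: Pr(max_{1 ≤ j ≤ 15} |X̄_j − μ_j| ≥ 0.082) ≤ 15·2·exp(−2nε²) = 30 exp(−2·1073·0.082²).
So c = 2·1073·0.082² = 14.4297.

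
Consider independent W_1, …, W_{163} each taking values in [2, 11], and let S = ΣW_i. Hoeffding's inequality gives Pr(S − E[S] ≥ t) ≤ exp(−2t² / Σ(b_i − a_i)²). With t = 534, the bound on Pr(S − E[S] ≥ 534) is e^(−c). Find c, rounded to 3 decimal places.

43.196

Σ(b_i − a_i)² = 163·(9)² = 13203.
c = 2t²/13203 = 2·534²/13203 = 43.1956.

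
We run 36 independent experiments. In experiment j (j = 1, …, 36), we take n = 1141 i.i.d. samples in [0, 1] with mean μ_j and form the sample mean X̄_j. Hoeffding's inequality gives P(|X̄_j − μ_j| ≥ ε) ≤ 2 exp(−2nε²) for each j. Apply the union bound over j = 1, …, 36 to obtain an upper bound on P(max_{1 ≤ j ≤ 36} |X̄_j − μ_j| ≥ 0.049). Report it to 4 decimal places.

0.3005

Per-experiment Hoeffding bound: 2·exp(−2·1141·0.049²) = 2·exp(−5.47908) = 0.0083463.
Union bound over 36 events: 36·0.0083463 = 0.30047.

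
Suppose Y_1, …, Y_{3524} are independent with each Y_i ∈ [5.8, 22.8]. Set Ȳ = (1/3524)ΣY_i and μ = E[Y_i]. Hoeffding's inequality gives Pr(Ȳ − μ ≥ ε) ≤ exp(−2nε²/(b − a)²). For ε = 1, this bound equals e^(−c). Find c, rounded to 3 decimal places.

24.388

c = 2nε²/(b − a)² = 2·3524·1² / 17² = 24.3875.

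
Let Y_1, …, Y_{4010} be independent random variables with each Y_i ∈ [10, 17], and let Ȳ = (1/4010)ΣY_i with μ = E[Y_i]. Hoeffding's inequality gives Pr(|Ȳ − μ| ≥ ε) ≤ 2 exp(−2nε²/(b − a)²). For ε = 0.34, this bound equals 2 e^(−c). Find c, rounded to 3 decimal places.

18.921

c = 2nε²/(b − a)² = 2·4010·0.34² / 7² = 18.9207.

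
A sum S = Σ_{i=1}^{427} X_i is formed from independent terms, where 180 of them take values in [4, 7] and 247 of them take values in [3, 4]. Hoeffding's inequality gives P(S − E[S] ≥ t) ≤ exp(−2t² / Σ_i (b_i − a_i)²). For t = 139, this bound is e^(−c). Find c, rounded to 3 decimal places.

Σ(b_i − a_i)² = 180·3² + 247·1² = 1867.
c = 2t² / 1867 = 2·139² / 1867 = 20.6974.

20.697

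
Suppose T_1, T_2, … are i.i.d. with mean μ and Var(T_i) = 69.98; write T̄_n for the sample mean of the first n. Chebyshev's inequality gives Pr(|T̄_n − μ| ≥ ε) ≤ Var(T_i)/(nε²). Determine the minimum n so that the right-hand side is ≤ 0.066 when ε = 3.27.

100

Require 69.98/(n·3.27²) ≤ 0.066, i.e. n ≥ 69.98/(0.066·3.27²) = 99.160.
The smallest integer n is 100.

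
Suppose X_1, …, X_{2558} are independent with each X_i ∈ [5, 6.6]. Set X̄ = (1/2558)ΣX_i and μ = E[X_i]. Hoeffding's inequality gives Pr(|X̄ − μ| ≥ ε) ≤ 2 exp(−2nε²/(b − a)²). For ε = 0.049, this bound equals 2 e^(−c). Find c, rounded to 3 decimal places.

4.798

c = 2nε²/(b − a)² = 2·2558·0.049² / 1.6² = 4.7982.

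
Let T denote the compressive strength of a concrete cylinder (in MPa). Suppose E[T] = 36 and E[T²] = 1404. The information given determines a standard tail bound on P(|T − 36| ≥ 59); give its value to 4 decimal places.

The first two moments determine the variance, so Chebyshev's inequality is the sharpest standard bound available.
Var(T) = E[T²] − (E[T])² = 1404 − 1296 = 108.
Chebyshev's inequality: P(|T − μ| ≥ t) ≤ Var(T)/t² = 108/3481 = 0.0310.

0.0310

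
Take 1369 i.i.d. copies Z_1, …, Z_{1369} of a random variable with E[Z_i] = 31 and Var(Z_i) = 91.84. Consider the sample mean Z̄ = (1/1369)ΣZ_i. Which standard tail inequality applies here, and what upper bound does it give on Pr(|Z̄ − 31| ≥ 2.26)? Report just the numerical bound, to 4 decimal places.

With mean and variance of each term known, Chebyshev's inequality bounds the deviation of the sum (or sample mean).
Var(Z̄) = Var(Z_i)/n = 91.84/1369 = 0.067085.
Chebyshev: Pr(|Z̄ − 31| ≥ 2.26) ≤ Var(Z̄)/(2.26)² = 91.84/(1369·2.26²) = 0.0131.

0.0131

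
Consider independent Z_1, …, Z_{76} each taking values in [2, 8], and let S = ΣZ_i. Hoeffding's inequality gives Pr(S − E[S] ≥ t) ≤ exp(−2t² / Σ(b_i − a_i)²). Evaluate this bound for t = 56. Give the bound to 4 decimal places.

Σ(b_i − a_i)² = 76·(6)² = 2736.
Exponent = 2·56²/2736 = 2.2924.
Bound = exp(−2.2924) = 0.10102.

0.1010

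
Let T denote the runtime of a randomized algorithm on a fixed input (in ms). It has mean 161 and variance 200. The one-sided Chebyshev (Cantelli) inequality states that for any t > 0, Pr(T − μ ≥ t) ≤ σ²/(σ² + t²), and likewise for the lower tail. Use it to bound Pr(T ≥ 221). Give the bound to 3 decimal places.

0.053

Here σ² = 200 and t = 60, so σ² + t² = 3800.
Cantelli's bound: 200/3800 = 0.0526.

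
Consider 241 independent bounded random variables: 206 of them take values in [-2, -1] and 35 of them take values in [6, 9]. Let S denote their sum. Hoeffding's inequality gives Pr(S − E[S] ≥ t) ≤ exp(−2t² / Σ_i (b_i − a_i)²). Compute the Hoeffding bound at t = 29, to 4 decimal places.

0.0396

Σ(b_i − a_i)² = 206·1² + 35·3² = 521.
Exponent = 2·29² / 521 = 3.22841.
Bound = exp(−3.22841) = 0.03962.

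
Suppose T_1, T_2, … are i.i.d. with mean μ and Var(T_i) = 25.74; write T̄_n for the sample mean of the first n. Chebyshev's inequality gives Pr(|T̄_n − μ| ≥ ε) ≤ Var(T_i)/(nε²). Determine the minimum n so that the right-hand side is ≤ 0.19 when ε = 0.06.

Require 25.74/(n·0.06²) ≤ 0.19, i.e. n ≥ 25.74/(0.19·0.06²) = 37631.579.
The smallest integer n is 37632.

37632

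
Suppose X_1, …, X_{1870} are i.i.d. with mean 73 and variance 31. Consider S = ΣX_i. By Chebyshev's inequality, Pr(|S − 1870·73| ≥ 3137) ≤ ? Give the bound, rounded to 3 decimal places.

0.006

Var(S) = n·Var(X_i) = 1870·31 = 57970.
Chebyshev: Pr(|S − 1870·73| ≥ 3137) ≤ Var(S)/3137² = 57970/9840769 = 0.0059.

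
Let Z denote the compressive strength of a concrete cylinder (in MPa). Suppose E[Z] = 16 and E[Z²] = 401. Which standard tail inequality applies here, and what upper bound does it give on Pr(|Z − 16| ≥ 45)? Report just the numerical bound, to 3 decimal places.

The first two moments determine the variance, so Chebyshev's inequality is the sharpest standard bound available.
Var(Z) = E[Z²] − (E[Z])² = 401 − 256 = 145.
Chebyshev's inequality: Pr(|Z − μ| ≥ t) ≤ Var(Z)/t² = 145/2025 = 0.0716.

0.072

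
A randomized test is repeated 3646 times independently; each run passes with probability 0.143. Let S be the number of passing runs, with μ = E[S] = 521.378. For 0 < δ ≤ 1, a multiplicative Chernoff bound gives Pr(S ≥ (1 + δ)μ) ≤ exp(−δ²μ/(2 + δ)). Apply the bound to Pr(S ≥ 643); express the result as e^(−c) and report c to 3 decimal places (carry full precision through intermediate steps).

12.704

Write 643 = (1 + δ)μ, so δ = 643/521.378 − 1 = 0.2332703…
Then the exponent is δ²μ/(2 + δ) = (643 − μ)² / (μ·(2 + δ)) = 12.703702.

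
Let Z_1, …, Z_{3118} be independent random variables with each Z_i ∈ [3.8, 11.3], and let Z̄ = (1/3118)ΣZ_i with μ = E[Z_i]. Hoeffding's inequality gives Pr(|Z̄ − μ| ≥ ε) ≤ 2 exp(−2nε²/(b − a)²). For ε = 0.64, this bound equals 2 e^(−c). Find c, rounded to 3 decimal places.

45.409

c = 2nε²/(b − a)² = 2·3118·0.64² / 7.5² = 45.4092.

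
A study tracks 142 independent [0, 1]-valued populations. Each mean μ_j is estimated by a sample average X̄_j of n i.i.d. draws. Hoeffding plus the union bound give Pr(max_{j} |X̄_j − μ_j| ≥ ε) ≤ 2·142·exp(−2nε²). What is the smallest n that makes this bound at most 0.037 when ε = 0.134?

250

Need 2·142·exp(−2nε²) ≤ 0.037, i.e. exp(−2nε²) ≤ 0.037/284.
So 2nε² ≥ ln(284/0.037) = 8.945812.
Hence n ≥ 8.945812/(2·0.134²) = 249.104.
The smallest integer n is 250.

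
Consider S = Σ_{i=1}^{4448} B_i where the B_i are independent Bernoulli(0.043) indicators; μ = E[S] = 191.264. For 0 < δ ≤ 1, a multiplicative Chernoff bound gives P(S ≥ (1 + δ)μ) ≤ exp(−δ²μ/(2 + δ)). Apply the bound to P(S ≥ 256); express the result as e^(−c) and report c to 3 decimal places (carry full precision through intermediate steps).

9.370

Write 256 = (1 + δ)μ, so δ = 256/191.264 − 1 = 0.3384641…
Then the exponent is δ²μ/(2 + δ) = (256 − μ)² / (μ·(2 + δ)) = 9.369745.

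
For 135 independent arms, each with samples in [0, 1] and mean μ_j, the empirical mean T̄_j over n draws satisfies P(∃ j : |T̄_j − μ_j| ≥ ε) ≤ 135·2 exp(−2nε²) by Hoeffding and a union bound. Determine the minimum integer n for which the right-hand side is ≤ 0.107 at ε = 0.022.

Need 2·135·exp(−2nε²) ≤ 0.107, i.e. exp(−2nε²) ≤ 0.107/270.
So 2nε² ≥ ln(270/0.107) = 7.833348.
Hence n ≥ 7.833348/(2·0.022²) = 8092.302.
The smallest integer n is 8093.

8093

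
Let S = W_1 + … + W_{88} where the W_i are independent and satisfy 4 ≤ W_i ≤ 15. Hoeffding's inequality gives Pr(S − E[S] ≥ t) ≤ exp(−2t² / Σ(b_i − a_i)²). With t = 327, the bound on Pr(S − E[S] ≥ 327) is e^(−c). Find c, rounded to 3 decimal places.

Σ(b_i − a_i)² = 88·(11)² = 10648.
c = 2t²/10648 = 2·327²/10648 = 20.0843.

20.084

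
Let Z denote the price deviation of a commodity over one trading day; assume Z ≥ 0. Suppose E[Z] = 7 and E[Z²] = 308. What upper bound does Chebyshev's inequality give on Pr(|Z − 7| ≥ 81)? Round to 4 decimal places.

0.0395

Var(Z) = E[Z²] − (E[Z])² = 308 − 49 = 259.
Chebyshev's inequality: Pr(|Z − μ| ≥ t) ≤ Var(Z)/t² = 259/6561 = 0.0395.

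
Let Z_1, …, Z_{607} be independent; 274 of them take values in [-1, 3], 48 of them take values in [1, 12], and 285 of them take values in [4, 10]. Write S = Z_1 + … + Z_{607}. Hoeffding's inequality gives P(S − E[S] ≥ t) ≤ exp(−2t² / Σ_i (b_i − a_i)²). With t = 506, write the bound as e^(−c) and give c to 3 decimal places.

25.038

Σ(b_i − a_i)² = 274·4² + 48·11² + 285·6² = 20452.
c = 2t² / 20452 = 2·506² / 20452 = 25.0377.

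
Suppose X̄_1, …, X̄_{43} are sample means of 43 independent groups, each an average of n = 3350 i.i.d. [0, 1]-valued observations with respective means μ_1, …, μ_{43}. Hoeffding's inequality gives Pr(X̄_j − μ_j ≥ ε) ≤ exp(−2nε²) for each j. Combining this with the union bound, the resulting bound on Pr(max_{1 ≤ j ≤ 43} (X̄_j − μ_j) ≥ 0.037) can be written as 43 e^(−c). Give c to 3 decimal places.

Union bound over the 43 events: Pr(max_{1 ≤ j ≤ 43} (X̄_j − μ_j) ≥ 0.037) ≤ 43·exp(−2nε²) = 43 exp(−2·3350·0.037²).
So c = 2·3350·0.037² = 9.1723.

9.172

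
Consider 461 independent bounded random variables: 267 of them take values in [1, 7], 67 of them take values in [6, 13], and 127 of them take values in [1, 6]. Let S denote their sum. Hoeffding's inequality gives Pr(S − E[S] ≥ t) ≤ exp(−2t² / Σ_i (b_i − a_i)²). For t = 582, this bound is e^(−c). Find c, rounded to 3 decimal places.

42.156

Σ(b_i − a_i)² = 267·6² + 67·7² + 127·5² = 16070.
c = 2t² / 16070 = 2·582² / 16070 = 42.1561.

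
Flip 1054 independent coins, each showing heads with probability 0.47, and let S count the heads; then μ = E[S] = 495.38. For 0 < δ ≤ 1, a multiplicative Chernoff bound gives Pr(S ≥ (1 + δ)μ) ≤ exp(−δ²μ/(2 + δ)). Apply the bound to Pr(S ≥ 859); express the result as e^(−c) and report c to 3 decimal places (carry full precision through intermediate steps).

Write 859 = (1 + δ)μ, so δ = 859/495.38 − 1 = 0.7340224…
Then the exponent is δ²μ/(2 + δ) = (859 − μ)² / (μ·(2 + δ)) = 97.623639.

97.624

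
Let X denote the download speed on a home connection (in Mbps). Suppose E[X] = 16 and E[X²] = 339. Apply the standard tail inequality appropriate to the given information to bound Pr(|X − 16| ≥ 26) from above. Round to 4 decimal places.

The first two moments determine the variance, so Chebyshev's inequality is the sharpest standard bound available.
Var(X) = E[X²] − (E[X])² = 339 − 256 = 83.
Chebyshev's inequality: Pr(|X − μ| ≥ t) ≤ Var(X)/t² = 83/676 = 0.1228.

0.1228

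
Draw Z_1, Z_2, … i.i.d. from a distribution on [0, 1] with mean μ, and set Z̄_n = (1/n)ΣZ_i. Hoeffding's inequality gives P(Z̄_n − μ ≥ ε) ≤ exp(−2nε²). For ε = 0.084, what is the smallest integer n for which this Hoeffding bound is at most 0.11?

157

Require exp(−2nε²) ≤ 0.11, i.e. 2nε² ≥ ln(1/0.11) = 2.207275.
So n ≥ 2.207275 / (2·0.084²) = 156.411.
The smallest integer n is 157.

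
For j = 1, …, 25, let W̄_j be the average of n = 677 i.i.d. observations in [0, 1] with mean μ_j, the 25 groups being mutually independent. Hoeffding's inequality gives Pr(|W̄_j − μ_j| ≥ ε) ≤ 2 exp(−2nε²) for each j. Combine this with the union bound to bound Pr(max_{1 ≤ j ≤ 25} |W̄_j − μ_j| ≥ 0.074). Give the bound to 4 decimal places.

0.0301

Per-experiment Hoeffding bound: 2·exp(−2·677·0.074²) = 2·exp(−7.41450) = 0.0012049.
Union bound over 25 events: 25·0.0012049 = 0.03012.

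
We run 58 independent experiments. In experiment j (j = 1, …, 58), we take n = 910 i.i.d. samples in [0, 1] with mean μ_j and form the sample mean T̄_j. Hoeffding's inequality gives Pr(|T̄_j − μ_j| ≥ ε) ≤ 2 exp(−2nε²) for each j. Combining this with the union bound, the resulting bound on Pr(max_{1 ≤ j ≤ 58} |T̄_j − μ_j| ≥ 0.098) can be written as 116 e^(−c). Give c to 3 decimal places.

Union bound over the 58 events: Pr(max_{1 ≤ j ≤ 58} |T̄_j − μ_j| ≥ 0.098) ≤ 58·2·exp(−2nε²) = 116 exp(−2·910·0.098²).
So c = 2·910·0.098² = 17.4793.

17.479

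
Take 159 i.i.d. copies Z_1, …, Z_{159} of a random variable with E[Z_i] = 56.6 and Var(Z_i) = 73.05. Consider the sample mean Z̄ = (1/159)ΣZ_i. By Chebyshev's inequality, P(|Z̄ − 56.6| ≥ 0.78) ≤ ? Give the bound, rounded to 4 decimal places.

0.7552

Var(Z̄) = Var(Z_i)/n = 73.05/159 = 0.45943.
Chebyshev: P(|Z̄ − 56.6| ≥ 0.78) ≤ Var(Z̄)/(0.78)² = 73.05/(159·0.78²) = 0.7552.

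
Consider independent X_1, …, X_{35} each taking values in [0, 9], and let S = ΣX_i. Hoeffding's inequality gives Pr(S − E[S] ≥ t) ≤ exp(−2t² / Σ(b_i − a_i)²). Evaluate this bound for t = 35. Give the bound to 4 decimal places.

0.4214

Σ(b_i − a_i)² = 35·(9)² = 2835.
Exponent = 2·35²/2835 = 0.8642.
Bound = exp(−0.8642) = 0.42139.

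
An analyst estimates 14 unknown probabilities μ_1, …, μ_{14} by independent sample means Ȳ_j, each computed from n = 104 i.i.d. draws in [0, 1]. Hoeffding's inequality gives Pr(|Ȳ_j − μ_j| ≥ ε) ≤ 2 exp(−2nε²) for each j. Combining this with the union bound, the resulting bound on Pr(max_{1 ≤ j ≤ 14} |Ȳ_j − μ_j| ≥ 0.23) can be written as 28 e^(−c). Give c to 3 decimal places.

Union bound over the 14 events: Pr(max_{1 ≤ j ≤ 14} |Ȳ_j − μ_j| ≥ 0.23) ≤ 14·2·exp(−2nε²) = 28 exp(−2·104·0.23²).
So c = 2·104·0.23² = 11.0032.

11.003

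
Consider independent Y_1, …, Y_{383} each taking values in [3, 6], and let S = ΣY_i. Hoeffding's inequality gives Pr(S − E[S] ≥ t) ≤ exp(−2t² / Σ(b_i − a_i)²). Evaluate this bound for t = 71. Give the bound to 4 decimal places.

Σ(b_i − a_i)² = 383·(3)² = 3447.
Exponent = 2·71²/3447 = 2.9249.
Bound = exp(−2.9249) = 0.05367.

0.0537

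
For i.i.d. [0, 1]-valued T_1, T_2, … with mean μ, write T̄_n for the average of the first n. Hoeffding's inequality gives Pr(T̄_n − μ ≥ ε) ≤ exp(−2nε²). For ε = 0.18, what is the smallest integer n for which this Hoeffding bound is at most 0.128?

Require exp(−2nε²) ≤ 0.128, i.e. 2nε² ≥ ln(1/0.128) = 2.055725.
So n ≥ 2.055725 / (2·0.18²) = 31.724.
The smallest integer n is 32.

32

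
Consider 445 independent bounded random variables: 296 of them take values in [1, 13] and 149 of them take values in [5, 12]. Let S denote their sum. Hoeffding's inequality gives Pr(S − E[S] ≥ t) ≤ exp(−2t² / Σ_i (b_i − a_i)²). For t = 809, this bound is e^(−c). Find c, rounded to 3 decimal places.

Σ(b_i − a_i)² = 296·12² + 149·7² = 49925.
c = 2t² / 49925 = 2·809² / 49925 = 26.2186.

26.219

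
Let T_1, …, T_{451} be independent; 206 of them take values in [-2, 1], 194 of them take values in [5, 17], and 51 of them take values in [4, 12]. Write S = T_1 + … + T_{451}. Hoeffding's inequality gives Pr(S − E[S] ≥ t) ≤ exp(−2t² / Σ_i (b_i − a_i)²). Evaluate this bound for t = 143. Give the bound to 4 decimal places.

Σ(b_i − a_i)² = 206·3² + 194·12² + 51·8² = 33054.
Exponent = 2·143² / 33054 = 1.23731.
Bound = exp(−1.23731) = 0.29016.

0.2902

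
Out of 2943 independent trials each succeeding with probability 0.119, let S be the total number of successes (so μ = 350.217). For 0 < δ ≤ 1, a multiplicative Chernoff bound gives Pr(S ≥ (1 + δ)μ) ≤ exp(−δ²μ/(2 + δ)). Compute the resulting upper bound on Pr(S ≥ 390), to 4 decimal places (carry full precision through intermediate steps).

Write 390 = (1 + δ)μ, so δ = 390/350.217 − 1 = 0.1135953…
Then the exponent is δ²μ/(2 + δ) = (390 − μ)² / (μ·(2 + δ)) = 2.138139.
Bound = exp(−2.138139) = 0.11787.

0.1179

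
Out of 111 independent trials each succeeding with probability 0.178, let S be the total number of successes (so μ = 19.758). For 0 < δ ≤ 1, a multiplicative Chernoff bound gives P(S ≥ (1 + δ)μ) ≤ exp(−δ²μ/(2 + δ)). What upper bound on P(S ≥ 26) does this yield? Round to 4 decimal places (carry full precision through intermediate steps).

0.4268

Write 26 = (1 + δ)μ, so δ = 26/19.758 − 1 = 0.3159227…
Then the exponent is δ²μ/(2 + δ) = (26 − μ)² / (μ·(2 + δ)) = 0.851492.
Bound = exp(−0.851492) = 0.42678.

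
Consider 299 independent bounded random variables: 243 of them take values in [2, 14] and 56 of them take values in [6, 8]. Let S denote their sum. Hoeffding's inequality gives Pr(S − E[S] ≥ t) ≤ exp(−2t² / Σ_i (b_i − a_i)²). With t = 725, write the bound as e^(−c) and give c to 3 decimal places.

Σ(b_i − a_i)² = 243·12² + 56·2² = 35216.
c = 2t² / 35216 = 2·725² / 35216 = 29.8515.

29.851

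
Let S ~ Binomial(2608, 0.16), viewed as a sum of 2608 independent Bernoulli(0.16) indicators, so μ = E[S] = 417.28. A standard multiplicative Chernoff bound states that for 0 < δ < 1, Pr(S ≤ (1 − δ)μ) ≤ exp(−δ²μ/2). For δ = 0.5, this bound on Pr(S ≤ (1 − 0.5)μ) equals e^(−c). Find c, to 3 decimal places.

c = δ²μ/2 = 0.5²·417.28/2 = 52.1600.

52.160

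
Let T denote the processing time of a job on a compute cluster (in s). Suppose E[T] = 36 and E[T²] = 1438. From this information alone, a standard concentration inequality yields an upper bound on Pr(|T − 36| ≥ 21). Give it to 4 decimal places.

0.3220

The first two moments determine the variance, so Chebyshev's inequality is the sharpest standard bound available.
Var(T) = E[T²] − (E[T])² = 1438 − 1296 = 142.
Chebyshev's inequality: Pr(|T − μ| ≥ t) ≤ Var(T)/t² = 142/441 = 0.3220.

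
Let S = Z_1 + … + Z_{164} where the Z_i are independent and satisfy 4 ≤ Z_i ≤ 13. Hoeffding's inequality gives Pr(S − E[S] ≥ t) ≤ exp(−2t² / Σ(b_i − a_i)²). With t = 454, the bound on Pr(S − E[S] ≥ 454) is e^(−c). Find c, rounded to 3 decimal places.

Σ(b_i − a_i)² = 164·(9)² = 13284.
c = 2t²/13284 = 2·454²/13284 = 31.0322.

31.032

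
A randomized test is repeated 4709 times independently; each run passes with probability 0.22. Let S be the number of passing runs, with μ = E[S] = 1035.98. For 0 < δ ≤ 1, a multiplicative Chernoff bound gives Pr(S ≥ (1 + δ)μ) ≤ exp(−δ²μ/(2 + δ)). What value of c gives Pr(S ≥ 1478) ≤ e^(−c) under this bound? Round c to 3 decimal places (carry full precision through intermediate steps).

Write 1478 = (1 + δ)μ, so δ = 1478/1035.98 − 1 = 0.4266685…
Then the exponent is δ²μ/(2 + δ) = (1478 − μ)² / (μ·(2 + δ)) = 77.718073.

77.718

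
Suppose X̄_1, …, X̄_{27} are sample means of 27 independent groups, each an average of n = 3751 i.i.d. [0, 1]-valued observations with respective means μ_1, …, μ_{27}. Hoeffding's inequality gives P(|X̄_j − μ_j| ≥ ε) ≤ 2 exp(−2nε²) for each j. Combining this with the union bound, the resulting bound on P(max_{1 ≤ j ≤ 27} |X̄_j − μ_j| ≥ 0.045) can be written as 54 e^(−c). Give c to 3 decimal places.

15.192

Union bound over the 27 events: P(max_{1 ≤ j ≤ 27} |X̄_j − μ_j| ≥ 0.045) ≤ 27·2·exp(−2nε²) = 54 exp(−2·3751·0.045²).
So c = 2·3751·0.045² = 15.1915.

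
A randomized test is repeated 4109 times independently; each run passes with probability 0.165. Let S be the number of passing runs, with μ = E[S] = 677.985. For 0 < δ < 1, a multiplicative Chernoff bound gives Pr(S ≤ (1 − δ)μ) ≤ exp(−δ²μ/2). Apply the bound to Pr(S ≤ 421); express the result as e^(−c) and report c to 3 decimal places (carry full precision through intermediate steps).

48.704

Write 421 = (1 − δ)μ, so δ = 1 − 421/677.985 = 0.3790423…
Then the exponent is δ²μ/2 = (μ − 421)²/(2μ) = 48.704094.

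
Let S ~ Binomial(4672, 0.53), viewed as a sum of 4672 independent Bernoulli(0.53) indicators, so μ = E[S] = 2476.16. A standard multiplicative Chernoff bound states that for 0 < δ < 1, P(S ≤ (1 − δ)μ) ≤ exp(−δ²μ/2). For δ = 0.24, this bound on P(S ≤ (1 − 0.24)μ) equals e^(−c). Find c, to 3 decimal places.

c = δ²μ/2 = 0.24²·2476.16/2 = 71.3134.

71.313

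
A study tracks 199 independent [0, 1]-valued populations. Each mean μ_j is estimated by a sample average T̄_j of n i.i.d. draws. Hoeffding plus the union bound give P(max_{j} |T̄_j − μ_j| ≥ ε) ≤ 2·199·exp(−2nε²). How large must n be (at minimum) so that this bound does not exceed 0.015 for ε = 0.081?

Need 2·199·exp(−2nε²) ≤ 0.015, i.e. exp(−2nε²) ≤ 0.015/398.
So 2nε² ≥ ln(398/0.015) = 10.186157.
Hence n ≥ 10.186157/(2·0.081²) = 776.266.
The smallest integer n is 777.

777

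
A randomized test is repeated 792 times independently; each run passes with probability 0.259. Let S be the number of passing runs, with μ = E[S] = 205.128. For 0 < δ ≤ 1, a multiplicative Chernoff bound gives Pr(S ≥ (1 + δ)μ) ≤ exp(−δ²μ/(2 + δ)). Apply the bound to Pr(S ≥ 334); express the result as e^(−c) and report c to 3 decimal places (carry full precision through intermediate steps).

30.805

Write 334 = (1 + δ)μ, so δ = 334/205.128 − 1 = 0.6282516…
Then the exponent is δ²μ/(2 + δ) = (334 − μ)² / (μ·(2 + δ)) = 30.805286.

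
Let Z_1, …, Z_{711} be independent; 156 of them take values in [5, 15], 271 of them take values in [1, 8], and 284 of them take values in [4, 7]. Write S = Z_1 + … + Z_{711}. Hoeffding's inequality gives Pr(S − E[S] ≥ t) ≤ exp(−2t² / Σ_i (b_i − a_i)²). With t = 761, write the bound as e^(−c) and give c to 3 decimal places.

36.846

Σ(b_i − a_i)² = 156·10² + 271·7² + 284·3² = 31435.
c = 2t² / 31435 = 2·761² / 31435 = 36.8456.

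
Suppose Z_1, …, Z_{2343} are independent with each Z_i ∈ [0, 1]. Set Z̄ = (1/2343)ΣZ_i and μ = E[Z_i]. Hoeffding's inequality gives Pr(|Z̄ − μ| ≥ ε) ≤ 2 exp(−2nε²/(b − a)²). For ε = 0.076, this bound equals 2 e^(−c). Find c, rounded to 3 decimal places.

27.066

c = 2nε²/(b − a)² = 2·2343·0.076² / 1² = 27.0663.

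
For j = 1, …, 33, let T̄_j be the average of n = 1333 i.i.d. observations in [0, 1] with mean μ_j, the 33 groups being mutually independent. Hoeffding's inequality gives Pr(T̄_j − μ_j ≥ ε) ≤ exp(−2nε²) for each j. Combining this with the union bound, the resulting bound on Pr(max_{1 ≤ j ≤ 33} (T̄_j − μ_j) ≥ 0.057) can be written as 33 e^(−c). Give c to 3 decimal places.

Union bound over the 33 events: Pr(max_{1 ≤ j ≤ 33} (T̄_j − μ_j) ≥ 0.057) ≤ 33·exp(−2nε²) = 33 exp(−2·1333·0.057²).
So c = 2·1333·0.057² = 8.6618.

8.662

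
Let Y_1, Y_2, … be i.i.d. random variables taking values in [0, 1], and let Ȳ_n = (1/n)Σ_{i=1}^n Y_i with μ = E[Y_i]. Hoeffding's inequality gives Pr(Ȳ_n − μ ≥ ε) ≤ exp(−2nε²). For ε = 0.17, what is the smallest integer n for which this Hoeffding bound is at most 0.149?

33

Require exp(−2nε²) ≤ 0.149, i.e. 2nε² ≥ ln(1/0.149) = 1.903809.
So n ≥ 1.903809 / (2·0.17²) = 32.938.
The smallest integer n is 33.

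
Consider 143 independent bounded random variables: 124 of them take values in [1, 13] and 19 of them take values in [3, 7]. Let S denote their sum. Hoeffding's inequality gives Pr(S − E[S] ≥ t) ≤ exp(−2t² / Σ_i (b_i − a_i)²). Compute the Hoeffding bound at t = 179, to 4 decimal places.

0.0293

Σ(b_i − a_i)² = 124·12² + 19·4² = 18160.
Exponent = 2·179² / 18160 = 3.52874.
Bound = exp(−3.52874) = 0.02934.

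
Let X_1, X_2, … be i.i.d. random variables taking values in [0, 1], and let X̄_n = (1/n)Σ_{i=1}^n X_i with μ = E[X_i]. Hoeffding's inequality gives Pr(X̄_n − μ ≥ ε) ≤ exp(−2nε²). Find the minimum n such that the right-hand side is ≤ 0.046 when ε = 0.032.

1504

Require exp(−2nε²) ≤ 0.046, i.e. 2nε² ≥ ln(1/0.046) = 3.079114.
So n ≥ 3.079114 / (2·0.032²) = 1503.474.
The smallest integer n is 1504.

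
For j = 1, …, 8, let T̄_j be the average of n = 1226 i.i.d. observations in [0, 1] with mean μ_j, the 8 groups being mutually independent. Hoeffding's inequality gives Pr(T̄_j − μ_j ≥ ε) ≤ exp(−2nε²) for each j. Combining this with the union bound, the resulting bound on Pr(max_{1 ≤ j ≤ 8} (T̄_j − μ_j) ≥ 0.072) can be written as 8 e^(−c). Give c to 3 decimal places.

12.711

Union bound over the 8 events: Pr(max_{1 ≤ j ≤ 8} (T̄_j − μ_j) ≥ 0.072) ≤ 8·exp(−2nε²) = 8 exp(−2·1226·0.072²).
So c = 2·1226·0.072² = 12.7112.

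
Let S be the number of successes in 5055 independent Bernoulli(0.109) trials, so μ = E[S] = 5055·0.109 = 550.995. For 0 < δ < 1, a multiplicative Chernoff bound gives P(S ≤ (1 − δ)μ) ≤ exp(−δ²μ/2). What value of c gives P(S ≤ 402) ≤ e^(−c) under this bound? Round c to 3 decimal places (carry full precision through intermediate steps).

20.145

Write 402 = (1 − δ)μ, so δ = 1 − 402/550.995 = 0.2704108…
Then the exponent is δ²μ/2 = (μ − 402)²/(2μ) = 20.144929.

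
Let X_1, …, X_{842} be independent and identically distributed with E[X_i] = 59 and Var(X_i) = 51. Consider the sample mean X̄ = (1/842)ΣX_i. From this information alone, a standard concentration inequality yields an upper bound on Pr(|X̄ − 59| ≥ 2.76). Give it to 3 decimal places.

With mean and variance of each term known, Chebyshev's inequality bounds the deviation of the sum (or sample mean).
Var(X̄) = Var(X_i)/n = 51/842 = 0.06057.
Chebyshev: Pr(|X̄ − 59| ≥ 2.76) ≤ Var(X̄)/(2.76)² = 51/(842·2.76²) = 0.0080.

0.008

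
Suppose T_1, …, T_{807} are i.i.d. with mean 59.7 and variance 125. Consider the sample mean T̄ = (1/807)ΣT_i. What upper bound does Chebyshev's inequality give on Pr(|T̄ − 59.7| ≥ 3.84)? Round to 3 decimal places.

0.011

Var(T̄) = Var(T_i)/n = 125/807 = 0.15489.
Chebyshev: Pr(|T̄ − 59.7| ≥ 3.84) ≤ Var(T̄)/(3.84)² = 125/(807·3.84²) = 0.0105.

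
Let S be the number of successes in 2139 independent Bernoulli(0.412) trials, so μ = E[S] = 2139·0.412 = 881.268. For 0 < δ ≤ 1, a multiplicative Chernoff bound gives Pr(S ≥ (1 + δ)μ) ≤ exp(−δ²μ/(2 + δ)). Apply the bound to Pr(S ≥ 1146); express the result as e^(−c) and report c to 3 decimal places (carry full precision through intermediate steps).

Write 1146 = (1 + δ)μ, so δ = 1146/881.268 − 1 = 0.300399…
Then the exponent is δ²μ/(2 + δ) = (1146 − μ)² / (μ·(2 + δ)) = 34.570186.

34.570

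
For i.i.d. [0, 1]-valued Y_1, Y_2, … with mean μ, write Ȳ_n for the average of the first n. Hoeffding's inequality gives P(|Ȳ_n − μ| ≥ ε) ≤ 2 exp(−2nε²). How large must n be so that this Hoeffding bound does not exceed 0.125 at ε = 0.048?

Require 2·exp(−2nε²) ≤ 0.125, i.e. 2nε² ≥ ln(2/0.125) = 2.772589.
So n ≥ 2.772589 / (2·0.048²) = 601.690.
The smallest integer n is 602.

602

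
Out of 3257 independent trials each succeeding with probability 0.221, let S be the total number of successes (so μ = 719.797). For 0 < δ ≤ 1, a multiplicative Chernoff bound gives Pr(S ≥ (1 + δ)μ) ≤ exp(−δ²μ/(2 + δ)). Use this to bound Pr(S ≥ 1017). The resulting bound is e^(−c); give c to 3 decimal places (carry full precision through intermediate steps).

50.858

Write 1017 = (1 + δ)μ, so δ = 1017/719.797 − 1 = 0.4128984…
Then the exponent is δ²μ/(2 + δ) = (1017 − μ)² / (μ·(2 + δ)) = 50.857770.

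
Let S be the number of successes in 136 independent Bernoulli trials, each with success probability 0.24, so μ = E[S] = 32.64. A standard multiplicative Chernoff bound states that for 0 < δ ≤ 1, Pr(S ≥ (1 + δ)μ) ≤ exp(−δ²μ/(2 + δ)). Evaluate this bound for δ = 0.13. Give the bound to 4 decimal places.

Exponent = δ²μ/(2 + δ) = 0.13²·32.64/2.13 = 0.2590.
Bound = exp(−0.2590) = 0.77184.

0.7718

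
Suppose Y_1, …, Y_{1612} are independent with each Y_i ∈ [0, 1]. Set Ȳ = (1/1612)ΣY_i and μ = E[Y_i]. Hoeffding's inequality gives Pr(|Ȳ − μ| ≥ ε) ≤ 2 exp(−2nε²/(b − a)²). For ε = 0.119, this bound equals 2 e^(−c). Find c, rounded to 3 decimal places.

45.655

c = 2nε²/(b − a)² = 2·1612·0.119² / 1² = 45.6551.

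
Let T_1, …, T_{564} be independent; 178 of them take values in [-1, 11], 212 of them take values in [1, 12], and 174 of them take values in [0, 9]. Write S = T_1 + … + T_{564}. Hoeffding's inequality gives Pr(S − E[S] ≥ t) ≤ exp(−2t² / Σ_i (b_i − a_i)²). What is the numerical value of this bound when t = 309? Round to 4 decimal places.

Σ(b_i − a_i)² = 178·12² + 212·11² + 174·9² = 65378.
Exponent = 2·309² / 65378 = 2.92089.
Bound = exp(−2.92089) = 0.05389.

0.0539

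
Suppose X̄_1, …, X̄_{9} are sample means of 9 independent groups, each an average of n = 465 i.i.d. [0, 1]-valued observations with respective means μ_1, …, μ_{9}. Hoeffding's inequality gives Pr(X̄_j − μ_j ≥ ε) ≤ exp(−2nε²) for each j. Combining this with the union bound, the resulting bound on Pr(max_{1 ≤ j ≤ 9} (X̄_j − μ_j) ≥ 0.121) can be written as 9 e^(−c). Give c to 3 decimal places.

13.616

Union bound over the 9 events: Pr(max_{1 ≤ j ≤ 9} (X̄_j − μ_j) ≥ 0.121) ≤ 9·exp(−2nε²) = 9 exp(−2·465·0.121²).
So c = 2·465·0.121² = 13.6161.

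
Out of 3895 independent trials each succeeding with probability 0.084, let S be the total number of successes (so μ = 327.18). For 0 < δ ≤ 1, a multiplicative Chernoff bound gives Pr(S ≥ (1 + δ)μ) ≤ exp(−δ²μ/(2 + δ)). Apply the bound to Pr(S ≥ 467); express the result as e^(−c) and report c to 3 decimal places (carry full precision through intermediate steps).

24.616

Write 467 = (1 + δ)μ, so δ = 467/327.18 − 1 = 0.4273489…
Then the exponent is δ²μ/(2 + δ) = (467 − μ)² / (μ·(2 + δ)) = 24.616123.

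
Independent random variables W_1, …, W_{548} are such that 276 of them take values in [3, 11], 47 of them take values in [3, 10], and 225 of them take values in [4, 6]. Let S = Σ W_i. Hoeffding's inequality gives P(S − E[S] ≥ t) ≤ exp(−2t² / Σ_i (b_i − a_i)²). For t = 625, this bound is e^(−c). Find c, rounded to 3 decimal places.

37.439

Σ(b_i − a_i)² = 276·8² + 47·7² + 225·2² = 20867.
c = 2t² / 20867 = 2·625² / 20867 = 37.4395.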